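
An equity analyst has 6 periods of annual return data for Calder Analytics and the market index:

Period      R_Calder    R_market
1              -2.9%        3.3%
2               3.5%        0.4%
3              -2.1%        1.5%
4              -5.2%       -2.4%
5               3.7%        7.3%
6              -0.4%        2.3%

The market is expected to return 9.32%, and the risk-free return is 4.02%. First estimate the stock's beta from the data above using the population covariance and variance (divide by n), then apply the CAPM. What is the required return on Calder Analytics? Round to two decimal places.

7.51%

Mean R_i = (-2.9 + 3.5 − 2.1 − 5.2 + 3.7 − 0.4) / 6 = -0.5667%
Mean R_m = (3.3 + 0.4 + 1.5 − 2.4 + 7.3 + 2.3) / 6 = 2.0667%
Σ(R_i − R̄_i)(R_m − R̄_m) = 34.2767  ⇒  Cov = 34.2767 / 6 = 5.7128
Σ(R_m − R̄_m)² = 52.0133  ⇒  Var(R_m) = 52.0133 / 6 = 8.6689
β = Cov / Var(R_m) = 5.7128 / 8.6689 = 0.6590
MRP = 9.32% − 4.02% = 5.30%
E(R) = R_f + β × MRP = 4.02% + 0.6590 × 5.30% = 7.51%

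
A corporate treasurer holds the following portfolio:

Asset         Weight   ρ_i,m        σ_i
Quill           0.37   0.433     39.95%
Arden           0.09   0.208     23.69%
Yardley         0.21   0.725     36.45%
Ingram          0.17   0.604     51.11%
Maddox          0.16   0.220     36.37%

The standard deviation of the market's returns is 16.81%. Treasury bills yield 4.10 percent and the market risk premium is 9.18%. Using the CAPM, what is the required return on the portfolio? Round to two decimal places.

14.43%

β_Quill = 0.433 × 39.95% / 16.81% = 1.0291
β_Arden = 0.208 × 23.69% / 16.81% = 0.2931
β_Yardley = 0.725 × 36.45% / 16.81% = 1.5721
β_Ingram = 0.604 × 51.11% / 16.81% = 1.8364
β_Maddox = 0.220 × 36.37% / 16.81% = 0.4760
β_P = Σ w_i β_i = 0.37×1.0291 + 0.09×0.2931 + 0.21×1.5721 + 0.17×1.8364 + 0.16×0.4760 = 1.1256
E(R_P) = R_f + β_P × MRP = 4.10% + 1.1256 × 9.18% = 14.43%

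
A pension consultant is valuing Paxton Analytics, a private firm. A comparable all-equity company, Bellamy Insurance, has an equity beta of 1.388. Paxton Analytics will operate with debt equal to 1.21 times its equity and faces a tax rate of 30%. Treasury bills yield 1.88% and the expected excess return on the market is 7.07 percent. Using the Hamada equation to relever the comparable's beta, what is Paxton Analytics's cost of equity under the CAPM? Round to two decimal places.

20.00%

β_L = β_U × [1 + (1 − t)(D/E)] = 1.388 × [1 + (1 − 0.30) × 1.21]
    = 1.388 × [1 + 0.70 × 1.21] = 1.388 × 1.8470 = 2.5636
E(R) = R_f + β_L × MRP = 1.88% + 2.5636 × 7.07% = 20.00%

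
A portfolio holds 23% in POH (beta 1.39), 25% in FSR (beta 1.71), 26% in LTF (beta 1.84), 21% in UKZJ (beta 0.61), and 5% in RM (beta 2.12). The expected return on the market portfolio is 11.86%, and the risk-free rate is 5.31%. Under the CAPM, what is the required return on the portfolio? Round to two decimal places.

14.87%

β_P = Σ w_i β_i = 0.23×1.39 + 0.25×1.71 + 0.26×1.84 + 0.21×0.61 + 0.05×2.12 = 1.4597
MRP = 11.86% − 5.31% = 6.55%
E(R_P) = R_f + β_P × MRP = 5.31% + 1.4597 × 6.55% = 14.87%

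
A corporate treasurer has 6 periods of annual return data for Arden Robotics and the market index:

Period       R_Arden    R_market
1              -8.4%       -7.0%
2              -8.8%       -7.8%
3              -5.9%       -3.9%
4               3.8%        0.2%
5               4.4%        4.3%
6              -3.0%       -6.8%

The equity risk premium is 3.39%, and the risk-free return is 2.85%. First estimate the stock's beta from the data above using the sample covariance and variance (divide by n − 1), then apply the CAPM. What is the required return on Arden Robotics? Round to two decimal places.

6.58%

Mean R_i = (-8.4 − 8.8 − 5.9 + 3.8 + 4.4 − 3.0) / 6 = -2.9833%
Mean R_m = (-7.0 − 7.8 − 3.9 + 0.2 + 4.3 − 6.8) / 6 = -3.5000%
Σ(R_i − R̄_i)(R_m − R̄_m) = 127.8800  ⇒  Cov = 127.8800 / 5 = 25.5760
Σ(R_m − R̄_m)² = 116.3200  ⇒  Var(R_m) = 116.3200 / 5 = 23.2640
β = Cov / Var(R_m) = 25.5760 / 23.2640 = 1.0994
E(R) = R_f + β × MRP = 2.85% + 1.0994 × 3.39% = 6.58%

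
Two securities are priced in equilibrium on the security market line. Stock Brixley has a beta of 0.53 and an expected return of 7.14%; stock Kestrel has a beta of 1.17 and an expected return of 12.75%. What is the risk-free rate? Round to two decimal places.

2.49%

Both satisfy E(R) = R_f + β·MRP, so the slope of the SML is
MRP = (12.75% − 7.14%) / (1.17 − 0.53) = 5.61% / 0.64 = 8.7656%
R_f = E(R_Brixley) − β_Brixley·MRP = 7.14% − 0.53 × 8.7656% = 2.4942%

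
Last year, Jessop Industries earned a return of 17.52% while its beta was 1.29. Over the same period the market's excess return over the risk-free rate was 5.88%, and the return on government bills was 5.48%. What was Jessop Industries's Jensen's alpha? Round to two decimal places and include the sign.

CAPM benchmark = R_f + β(R_m − R_f) = 5.48% + 1.29 × 5.88% = 13.0652%
α = actual − benchmark = 17.52% − 13.0652% = +4.45%

+4.45%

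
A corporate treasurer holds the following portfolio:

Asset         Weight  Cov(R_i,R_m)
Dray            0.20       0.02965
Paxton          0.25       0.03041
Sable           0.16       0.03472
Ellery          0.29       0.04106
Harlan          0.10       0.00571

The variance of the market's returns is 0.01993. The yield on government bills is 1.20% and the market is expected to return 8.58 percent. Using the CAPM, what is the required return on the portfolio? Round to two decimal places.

12.89%

β_Dray = 0.02965 / 0.01993 = 1.4877
β_Paxton = 0.03041 / 0.01993 = 1.5258
β_Sable = 0.03472 / 0.01993 = 1.7421
β_Ellery = 0.04106 / 0.01993 = 2.0602
β_Harlan = 0.00571 / 0.01993 = 0.2865
β_P = Σ w_i β_i = 0.20×1.4877 + 0.25×1.5258 + 0.16×1.7421 + 0.29×2.0602 + 0.10×0.2865 = 1.5838
MRP = 8.58% − 1.20% = 7.38%
E(R_P) = R_f + β_P × MRP = 1.20% + 1.5838 × 7.38% = 12.89%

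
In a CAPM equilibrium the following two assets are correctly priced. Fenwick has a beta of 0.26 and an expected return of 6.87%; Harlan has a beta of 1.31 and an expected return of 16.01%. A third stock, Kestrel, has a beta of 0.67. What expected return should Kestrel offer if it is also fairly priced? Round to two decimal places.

10.44%

MRP (SML slope) = (16.01% − 6.87%) / (1.31 − 0.26) = 9.14% / 1.05 = 8.7048%
R_f (intercept) = 6.87% − 0.26 × 8.7048% = 4.6068%
E(R_Kestrel) = R_f + β × MRP = 4.6068% + 0.67 × 8.7048% = 10.44%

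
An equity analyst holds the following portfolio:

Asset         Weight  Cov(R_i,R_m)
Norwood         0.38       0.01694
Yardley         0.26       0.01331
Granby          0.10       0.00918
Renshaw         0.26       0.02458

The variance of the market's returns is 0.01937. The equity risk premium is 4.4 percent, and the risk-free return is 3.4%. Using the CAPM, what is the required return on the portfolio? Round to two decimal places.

β_Norwood = 0.01694 / 0.01937 = 0.8745
β_Yardley = 0.01331 / 0.01937 = 0.6871
β_Granby = 0.00918 / 0.01937 = 0.4739
β_Renshaw = 0.02458 / 0.01937 = 1.2690
β_P = Σ w_i β_i = 0.38×0.8745 + 0.26×0.6871 + 0.10×0.4739 + 0.26×1.2690 = 0.8883
E(R_P) = R_f + β_P × MRP = 3.4% + 0.8883 × 4.4% = 7.31%

7.31%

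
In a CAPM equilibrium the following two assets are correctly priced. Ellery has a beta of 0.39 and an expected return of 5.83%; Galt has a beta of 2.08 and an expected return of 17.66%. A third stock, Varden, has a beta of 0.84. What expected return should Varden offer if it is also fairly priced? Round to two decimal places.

MRP (SML slope) = (17.66% − 5.83%) / (2.08 − 0.39) = 11.83% / 1.69 = 7.0000%
R_f (intercept) = 5.83% − 0.39 × 7.0000% = 3.1000%
E(R_Varden) = R_f + β × MRP = 3.1000% + 0.84 × 7.0000% = 8.98%

8.98%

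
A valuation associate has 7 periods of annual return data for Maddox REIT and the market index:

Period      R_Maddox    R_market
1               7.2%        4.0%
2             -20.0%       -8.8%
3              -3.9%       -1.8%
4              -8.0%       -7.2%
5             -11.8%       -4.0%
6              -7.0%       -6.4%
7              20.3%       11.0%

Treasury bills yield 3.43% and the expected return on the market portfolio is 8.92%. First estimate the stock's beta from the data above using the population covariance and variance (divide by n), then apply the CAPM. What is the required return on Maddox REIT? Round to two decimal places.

13.28%

Mean R_i = (7.2 − 20.0 − 3.9 − 8.0 − 11.8 − 7.0 + 20.3) / 7 = -3.3143%
Mean R_m = (4.0 − 8.8 − 1.8 − 7.2 − 4.0 − 6.4 + 11.0) / 7 = -1.8857%
Σ(R_i − R̄_i)(R_m − R̄_m) = 540.9714  ⇒  Cov = 540.9714 / 7 = 77.2816
Σ(R_m − R̄_m)² = 301.5886  ⇒  Var(R_m) = 301.5886 / 7 = 43.0841
β = Cov / Var(R_m) = 77.2816 / 43.0841 = 1.7937
MRP = 8.92% − 3.43% = 5.49%
E(R) = R_f + β × MRP = 3.43% + 1.7937 × 5.49% = 13.28%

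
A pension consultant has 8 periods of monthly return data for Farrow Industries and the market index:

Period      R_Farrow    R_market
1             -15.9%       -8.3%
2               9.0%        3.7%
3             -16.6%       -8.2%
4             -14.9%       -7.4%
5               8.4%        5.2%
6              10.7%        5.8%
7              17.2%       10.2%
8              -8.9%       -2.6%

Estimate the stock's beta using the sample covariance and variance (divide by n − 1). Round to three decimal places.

Mean R_i = (-15.9 + 9.0 − 16.6 − 14.9 + 8.4 + 10.7 + 17.2 − 8.9) / 8 = -1.3750%
Mean R_m = (-8.3 + 3.7 − 8.2 − 7.4 + 5.2 + 5.8 + 10.2 − 2.6) / 8 = -0.2000%
Σ(R_i − R̄_i)(R_m − R̄_m) = 713.7700  ⇒  Cov = 713.7700 / 7 = 101.9671
Σ(R_m − R̄_m)² = 375.7400  ⇒  Var(R_m) = 375.7400 / 7 = 53.6771
β = Cov / Var(R_m) = 101.9671 / 53.6771 = 1.8996

1.900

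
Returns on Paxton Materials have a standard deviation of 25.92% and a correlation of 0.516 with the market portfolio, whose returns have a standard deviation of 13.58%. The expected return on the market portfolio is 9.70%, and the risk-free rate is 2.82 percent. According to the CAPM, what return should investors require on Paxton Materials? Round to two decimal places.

9.60%

β = ρ × σ_i / σ_m = 0.516 × 25.92% / 13.58% = 0.9849
MRP = 9.70% − 2.82% = 6.88%
E(R) = 2.82% + 0.9849 × 6.88% = 9.60%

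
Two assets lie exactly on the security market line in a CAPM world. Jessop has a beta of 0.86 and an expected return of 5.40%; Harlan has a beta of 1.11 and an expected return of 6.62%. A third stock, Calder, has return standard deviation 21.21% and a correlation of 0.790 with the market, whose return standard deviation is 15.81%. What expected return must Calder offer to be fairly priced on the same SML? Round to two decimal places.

6.38%

MRP = (6.62% − 5.40%) / (1.11 − 0.86) = 4.8800%
R_f = 5.40% − 0.86 × 4.8800% = 1.2032%
β_Calder = ρ·σ_i/σ_m = 0.790 × 21.21 / 15.81 = 1.0598
E(R_Calder) = R_f + β × MRP = 1.2032% + 1.0598 × 4.8800% = 6.38%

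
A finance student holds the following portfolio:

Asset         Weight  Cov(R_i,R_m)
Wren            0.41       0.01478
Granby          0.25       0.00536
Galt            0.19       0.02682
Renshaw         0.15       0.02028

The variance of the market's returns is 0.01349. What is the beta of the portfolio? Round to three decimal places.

1.152

β_Wren = 0.01478 / 0.01349 = 1.0956
β_Granby = 0.00536 / 0.01349 = 0.3973
β_Galt = 0.02682 / 0.01349 = 1.9881
β_Renshaw = 0.02028 / 0.01349 = 1.5033
β_P = Σ w_i β_i = 0.41×1.0956 + 0.25×0.3973 + 0.19×1.9881 + 0.15×1.5033 = 1.1518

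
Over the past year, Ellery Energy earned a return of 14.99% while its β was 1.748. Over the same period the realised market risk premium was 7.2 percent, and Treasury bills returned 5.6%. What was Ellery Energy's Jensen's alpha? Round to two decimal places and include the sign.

CAPM benchmark = R_f + β(R_m − R_f) = 5.6% + 1.748 × 7.2% = 18.1856%
α = actual − benchmark = 14.99% − 18.1856% = -3.20%

-3.20%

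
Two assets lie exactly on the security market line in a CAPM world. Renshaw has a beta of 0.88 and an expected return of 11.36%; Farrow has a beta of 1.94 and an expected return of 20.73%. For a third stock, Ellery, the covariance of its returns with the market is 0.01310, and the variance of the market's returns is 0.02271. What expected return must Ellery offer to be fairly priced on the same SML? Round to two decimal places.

MRP = (20.73% − 11.36%) / (1.94 − 0.88) = 8.8396%
R_f = 11.36% − 0.88 × 8.8396% = 3.5812%
β_Ellery = Cov / Var(R_m) = 0.01310 / 0.02271 = 0.5768
E(R_Ellery) = R_f + β × MRP = 3.5812% + 0.5768 × 8.8396% = 8.68%

8.68%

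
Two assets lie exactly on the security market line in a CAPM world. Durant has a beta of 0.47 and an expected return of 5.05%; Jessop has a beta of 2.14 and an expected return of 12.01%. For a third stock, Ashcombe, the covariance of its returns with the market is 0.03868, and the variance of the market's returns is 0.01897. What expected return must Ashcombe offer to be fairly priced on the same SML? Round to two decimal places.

MRP = (12.01% − 5.05%) / (2.14 − 0.47) = 4.1677%
R_f = 5.05% − 0.47 × 4.1677% = 3.0912%
β_Ashcombe = Cov / Var(R_m) = 0.03868 / 0.01897 = 2.0390
E(R_Ashcombe) = R_f + β × MRP = 3.0912% + 2.0390 × 4.1677% = 11.59%

11.59%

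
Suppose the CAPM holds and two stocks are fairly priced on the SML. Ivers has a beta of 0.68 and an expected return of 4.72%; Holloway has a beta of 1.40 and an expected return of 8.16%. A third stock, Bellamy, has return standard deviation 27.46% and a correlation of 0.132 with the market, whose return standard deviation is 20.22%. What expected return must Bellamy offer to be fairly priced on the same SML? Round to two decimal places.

MRP = (8.16% − 4.72%) / (1.40 − 0.68) = 4.7778%
R_f = 4.72% − 0.68 × 4.7778% = 1.4711%
β_Bellamy = ρ·σ_i/σ_m = 0.132 × 27.46 / 20.22 = 0.1793
E(R_Bellamy) = R_f + β × MRP = 1.4711% + 0.1793 × 4.7778% = 2.33%

2.33%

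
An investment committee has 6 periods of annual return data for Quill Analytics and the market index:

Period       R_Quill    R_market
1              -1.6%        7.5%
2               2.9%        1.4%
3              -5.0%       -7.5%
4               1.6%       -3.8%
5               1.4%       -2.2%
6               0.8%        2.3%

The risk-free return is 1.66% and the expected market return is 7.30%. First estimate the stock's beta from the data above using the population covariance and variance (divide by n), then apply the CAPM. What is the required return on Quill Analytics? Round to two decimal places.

2.57%

Mean R_i = (-1.6 + 2.9 − 5.0 + 1.6 + 1.4 + 0.8) / 6 = 0.0167%
Mean R_m = (7.5 + 1.4 − 7.5 − 3.8 − 2.2 + 2.3) / 6 = -0.3833%
Σ(R_i − R̄_i)(R_m − R̄_m) = 22.2783  ⇒  Cov = 22.2783 / 6 = 3.7131
Σ(R_m − R̄_m)² = 138.1483  ⇒  Var(R_m) = 138.1483 / 6 = 23.0247
β = Cov / Var(R_m) = 3.7131 / 23.0247 = 0.1613
MRP = 7.30% − 1.66% = 5.64%
E(R) = R_f + β × MRP = 1.66% + 0.1613 × 5.64% = 2.57%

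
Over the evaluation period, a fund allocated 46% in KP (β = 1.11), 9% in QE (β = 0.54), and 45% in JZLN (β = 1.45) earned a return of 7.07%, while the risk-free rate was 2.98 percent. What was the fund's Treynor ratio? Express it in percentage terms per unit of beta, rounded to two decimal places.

3.38%

β_P = 0.46×1.11 + 0.09×0.54 + 0.45×1.45 = 1.2117
Treynor = (R_P − R_f) / β_P = (7.07% − 2.98%) / 1.2117 = 4.09% / 1.2117 = 3.38%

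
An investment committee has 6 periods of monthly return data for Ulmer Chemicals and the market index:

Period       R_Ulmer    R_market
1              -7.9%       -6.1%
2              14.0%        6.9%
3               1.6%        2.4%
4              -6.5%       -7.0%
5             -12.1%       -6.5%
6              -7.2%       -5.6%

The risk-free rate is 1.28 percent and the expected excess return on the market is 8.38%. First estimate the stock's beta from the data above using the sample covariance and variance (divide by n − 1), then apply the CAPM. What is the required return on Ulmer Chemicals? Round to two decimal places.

Mean R_i = (-7.9 + 14.0 + 1.6 − 6.5 − 12.1 − 7.2) / 6 = -3.0167%
Mean R_m = (-6.1 + 6.9 + 2.4 − 7.0 − 6.5 − 5.6) / 6 = -2.6500%
Σ(R_i − R̄_i)(R_m − R̄_m) = 265.1350  ⇒  Cov = 265.1350 / 5 = 53.0270
Σ(R_m − R̄_m)² = 171.0550  ⇒  Var(R_m) = 171.0550 / 5 = 34.2110
β = Cov / Var(R_m) = 53.0270 / 34.2110 = 1.5500
E(R) = R_f + β × MRP = 1.28% + 1.5500 × 8.38% = 14.27%

14.27%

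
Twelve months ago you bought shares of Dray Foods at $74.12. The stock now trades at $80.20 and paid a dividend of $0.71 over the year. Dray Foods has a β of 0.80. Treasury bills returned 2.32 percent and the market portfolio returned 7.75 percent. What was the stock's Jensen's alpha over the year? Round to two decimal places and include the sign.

Realised HPR = (P1 + D1 − P0) / P0 = (80.20 + 0.71 − 74.12) / 74.12 = 6.79 / 74.12 = 9.1608%
MRP = 7.75% − 2.32% = 5.43%
CAPM required = R_f + β·MRP = 2.32% + 0.80 × 5.43% = 6.6640%
α = realised − required = 9.1608% − 6.6640% = +2.50%

+2.50%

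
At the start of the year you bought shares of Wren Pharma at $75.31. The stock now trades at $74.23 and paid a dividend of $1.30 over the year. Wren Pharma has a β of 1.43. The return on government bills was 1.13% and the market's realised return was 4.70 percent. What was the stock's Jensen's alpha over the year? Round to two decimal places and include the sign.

Realised HPR = (P1 + D1 − P0) / P0 = (74.23 + 1.30 − 75.31) / 75.31 = 0.22 / 75.31 = 0.2921%
MRP = 4.70% − 1.13% = 3.57%
CAPM required = R_f + β·MRP = 1.13% + 1.43 × 3.57% = 6.2351%
α = realised − required = 0.2921% − 6.2351% = -5.94%

-5.94%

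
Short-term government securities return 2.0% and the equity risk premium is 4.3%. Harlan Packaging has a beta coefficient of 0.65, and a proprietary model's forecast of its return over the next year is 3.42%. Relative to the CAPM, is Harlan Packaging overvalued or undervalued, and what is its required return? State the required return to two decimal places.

Required return = R_f + β·MRP = 2.0% + 0.65 × 4.3% = 4.80%
Forecast 3.42% < required 4.80% → the stock plots below the SML → overvalued.

Overvalued; required return 4.80%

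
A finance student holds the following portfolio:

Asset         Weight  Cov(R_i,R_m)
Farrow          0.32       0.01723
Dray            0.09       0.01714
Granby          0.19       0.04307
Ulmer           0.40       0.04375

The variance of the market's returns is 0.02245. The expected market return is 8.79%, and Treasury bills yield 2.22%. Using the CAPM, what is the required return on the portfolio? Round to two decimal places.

11.80%

β_Farrow = 0.01723 / 0.02245 = 0.7675
β_Dray = 0.01714 / 0.02245 = 0.7635
β_Granby = 0.04307 / 0.02245 = 1.9185
β_Ulmer = 0.04375 / 0.02245 = 1.9488
β_P = Σ w_i β_i = 0.32×0.7675 + 0.09×0.7635 + 0.19×1.9185 + 0.40×1.9488 = 1.4584
MRP = 8.79% − 2.22% = 6.57%
E(R_P) = R_f + β_P × MRP = 2.22% + 1.4584 × 6.57% = 11.80%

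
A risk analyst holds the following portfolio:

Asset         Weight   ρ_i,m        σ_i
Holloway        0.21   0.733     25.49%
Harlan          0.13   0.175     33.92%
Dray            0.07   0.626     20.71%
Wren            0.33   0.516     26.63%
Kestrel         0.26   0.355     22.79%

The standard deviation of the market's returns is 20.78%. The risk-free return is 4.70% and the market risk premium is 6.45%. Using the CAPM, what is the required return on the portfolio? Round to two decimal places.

8.50%

β_Holloway = 0.733 × 25.49% / 20.78% = 0.8991
β_Harlan = 0.175 × 33.92% / 20.78% = 0.2857
β_Dray = 0.626 × 20.71% / 20.78% = 0.6239
β_Wren = 0.516 × 26.63% / 20.78% = 0.6613
β_Kestrel = 0.355 × 22.79% / 20.78% = 0.3893
β_P = Σ w_i β_i = 0.21×0.8991 + 0.13×0.2857 + 0.07×0.6239 + 0.33×0.6613 + 0.26×0.3893 = 0.5891
E(R_P) = R_f + β_P × MRP = 4.70% + 0.5891 × 6.45% = 8.50%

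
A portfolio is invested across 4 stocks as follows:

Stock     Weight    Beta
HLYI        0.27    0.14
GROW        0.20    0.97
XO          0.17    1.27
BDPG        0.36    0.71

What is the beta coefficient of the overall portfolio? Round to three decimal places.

0.703

β_P = Σ w_i β_i = 0.27×0.14 + 0.20×0.97 + 0.17×1.27 + 0.36×0.71 = 0.7033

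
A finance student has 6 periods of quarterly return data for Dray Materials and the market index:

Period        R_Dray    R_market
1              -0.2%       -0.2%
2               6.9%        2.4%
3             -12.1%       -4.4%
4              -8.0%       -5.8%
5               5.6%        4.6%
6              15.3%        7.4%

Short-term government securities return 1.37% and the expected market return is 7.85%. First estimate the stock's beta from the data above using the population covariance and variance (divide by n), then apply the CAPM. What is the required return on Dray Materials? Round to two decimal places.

13.65%

Mean R_i = (-0.2 + 6.9 − 12.1 − 8.0 + 5.6 + 15.3) / 6 = 1.2500%
Mean R_m = (-0.2 + 2.4 − 4.4 − 5.8 + 4.6 + 7.4) / 6 = 0.6667%
Σ(R_i − R̄_i)(R_m − R̄_m) = 250.2200  ⇒  Cov = 250.2200 / 6 = 41.7033
Σ(R_m − R̄_m)² = 132.0533  ⇒  Var(R_m) = 132.0533 / 6 = 22.0089
β = Cov / Var(R_m) = 41.7033 / 22.0089 = 1.8948
MRP = 7.85% − 1.37% = 6.48%
E(R) = R_f + β × MRP = 1.37% + 1.8948 × 6.48% = 13.65%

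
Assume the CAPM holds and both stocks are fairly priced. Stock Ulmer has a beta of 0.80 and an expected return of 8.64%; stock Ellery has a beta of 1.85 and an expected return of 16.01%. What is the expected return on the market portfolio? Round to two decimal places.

10.04%

Both satisfy E(R) = R_f + β·MRP, so the slope of the SML is
MRP = (16.01% − 8.64%) / (1.85 − 0.80) = 7.37% / 1.05 = 7.0190%
R_f = E(R_Ulmer) − β_Ulmer·MRP = 8.64% − 0.80 × 7.0190% = 3.0248%
E(R_m) = R_f + MRP = 3.0248% + 7.0190% = 10.04%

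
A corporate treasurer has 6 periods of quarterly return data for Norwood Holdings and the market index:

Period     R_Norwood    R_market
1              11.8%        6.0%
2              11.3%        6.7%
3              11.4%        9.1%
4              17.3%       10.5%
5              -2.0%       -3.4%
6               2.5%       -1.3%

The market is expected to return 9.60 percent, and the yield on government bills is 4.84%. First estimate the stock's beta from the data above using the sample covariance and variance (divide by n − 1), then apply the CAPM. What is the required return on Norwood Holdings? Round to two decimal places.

Mean R_i = (11.8 + 11.3 + 11.4 + 17.3 − 2.0 + 2.5) / 6 = 8.7167%
Mean R_m = (6.0 + 6.7 + 9.1 + 10.5 − 3.4 − 1.3) / 6 = 4.6000%
Σ(R_i − R̄_i)(R_m − R̄_m) = 194.8700  ⇒  Cov = 194.8700 / 5 = 38.9740
Σ(R_m − R̄_m)² = 160.2400  ⇒  Var(R_m) = 160.2400 / 5 = 32.0480
β = Cov / Var(R_m) = 38.9740 / 32.0480 = 1.2161
MRP = 9.60% − 4.84% = 4.76%
E(R) = R_f + β × MRP = 4.84% + 1.2161 × 4.76% = 10.63%

10.63%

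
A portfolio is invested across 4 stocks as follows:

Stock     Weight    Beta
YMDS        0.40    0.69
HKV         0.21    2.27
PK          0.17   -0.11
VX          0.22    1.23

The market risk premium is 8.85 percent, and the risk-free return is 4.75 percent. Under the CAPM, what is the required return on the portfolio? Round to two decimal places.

β_P = Σ w_i β_i = 0.40×0.69 + 0.21×2.27 + 0.17×-0.11 + 0.22×1.23 = 1.0046
E(R_P) = R_f + β_P × MRP = 4.75% + 1.0046 × 8.85% = 13.64%

13.64%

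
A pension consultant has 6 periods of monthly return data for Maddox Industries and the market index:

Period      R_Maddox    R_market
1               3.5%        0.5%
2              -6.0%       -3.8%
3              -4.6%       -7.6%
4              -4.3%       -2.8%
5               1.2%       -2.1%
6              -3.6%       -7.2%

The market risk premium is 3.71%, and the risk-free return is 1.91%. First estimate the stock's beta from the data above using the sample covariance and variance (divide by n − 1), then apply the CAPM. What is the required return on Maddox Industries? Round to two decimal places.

5.14%

Mean R_i = (3.5 − 6.0 − 4.6 − 4.3 + 1.2 − 3.6) / 6 = -2.3000%
Mean R_m = (0.5 − 3.8 − 7.6 − 2.8 − 2.1 − 7.2) / 6 = -3.8333%
Σ(R_i − R̄_i)(R_m − R̄_m) = 42.0500  ⇒  Cov = 42.0500 / 5 = 8.4100
Σ(R_m − R̄_m)² = 48.3733  ⇒  Var(R_m) = 48.3733 / 5 = 9.6747
β = Cov / Var(R_m) = 8.4100 / 9.6747 = 0.8693
E(R) = R_f + β × MRP = 1.91% + 0.8693 × 3.71% = 5.14%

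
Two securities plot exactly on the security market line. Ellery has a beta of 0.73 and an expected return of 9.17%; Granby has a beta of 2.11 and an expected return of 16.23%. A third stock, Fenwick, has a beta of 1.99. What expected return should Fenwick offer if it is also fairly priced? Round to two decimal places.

MRP (SML slope) = (16.23% − 9.17%) / (2.11 − 0.73) = 7.06% / 1.38 = 5.1159%
R_f (intercept) = 9.17% − 0.73 × 5.1159% = 5.4354%
E(R_Fenwick) = R_f + β × MRP = 5.4354% + 1.99 × 5.1159% = 15.62%

15.62%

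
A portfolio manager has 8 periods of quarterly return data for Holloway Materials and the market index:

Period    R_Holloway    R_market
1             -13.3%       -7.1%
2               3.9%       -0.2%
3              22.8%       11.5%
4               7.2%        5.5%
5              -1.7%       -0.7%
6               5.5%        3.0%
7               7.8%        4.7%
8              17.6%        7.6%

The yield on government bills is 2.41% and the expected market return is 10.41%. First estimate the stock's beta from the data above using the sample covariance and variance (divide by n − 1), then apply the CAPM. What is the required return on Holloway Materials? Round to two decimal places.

Mean R_i = (-13.3 + 3.9 + 22.8 + 7.2 − 1.7 + 5.5 + 7.8 + 17.6) / 8 = 6.2250%
Mean R_m = (-7.1 − 0.2 + 11.5 + 5.5 − 0.7 + 3.0 + 4.7 + 7.6) / 8 = 3.0375%
Σ(R_i − R̄_i)(R_m − R̄_m) = 432.2925  ⇒  Cov = 432.2925 / 7 = 61.7561
Σ(R_m − R̄_m)² = 228.4788  ⇒  Var(R_m) = 228.4788 / 7 = 32.6398
β = Cov / Var(R_m) = 61.7561 / 32.6398 = 1.8920
MRP = 10.41% − 2.41% = 8.00%
E(R) = R_f + β × MRP = 2.41% + 1.8920 × 8.00% = 17.55%

17.55%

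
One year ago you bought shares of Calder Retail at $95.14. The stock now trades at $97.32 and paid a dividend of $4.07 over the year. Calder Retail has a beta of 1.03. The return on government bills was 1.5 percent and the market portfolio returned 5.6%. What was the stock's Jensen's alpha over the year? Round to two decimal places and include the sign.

Realised HPR = (P1 + D1 − P0) / P0 = (97.32 + 4.07 − 95.14) / 95.14 = 6.25 / 95.14 = 6.5693%
MRP = 5.6% − 1.5% = 4.10%
CAPM required = R_f + β·MRP = 1.5% + 1.03 × 4.1% = 5.7230%
α = realised − required = 6.5693% − 5.7230% = +0.85%

+0.85%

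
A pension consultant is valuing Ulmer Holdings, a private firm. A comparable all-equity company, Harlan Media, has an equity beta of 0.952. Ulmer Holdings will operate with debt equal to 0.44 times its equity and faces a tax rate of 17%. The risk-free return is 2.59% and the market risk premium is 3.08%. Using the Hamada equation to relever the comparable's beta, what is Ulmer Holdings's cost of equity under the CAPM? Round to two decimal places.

6.59%

β_L = β_U × [1 + (1 − t)(D/E)] = 0.952 × [1 + (1 − 0.17) × 0.44]
    = 0.952 × [1 + 0.83 × 0.44] = 0.952 × 1.3652 = 1.2997
E(R) = R_f + β_L × MRP = 2.59% + 1.2997 × 3.08% = 6.59%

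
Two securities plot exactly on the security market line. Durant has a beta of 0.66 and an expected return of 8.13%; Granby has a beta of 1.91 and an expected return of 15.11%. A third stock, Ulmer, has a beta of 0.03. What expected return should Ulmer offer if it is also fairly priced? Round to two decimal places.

4.61%

MRP (SML slope) = (15.11% − 8.13%) / (1.91 − 0.66) = 6.98% / 1.25 = 5.5840%
R_f (intercept) = 8.13% − 0.66 × 5.5840% = 4.4446%
E(R_Ulmer) = R_f + β × MRP = 4.4446% + 0.03 × 5.5840% = 4.61%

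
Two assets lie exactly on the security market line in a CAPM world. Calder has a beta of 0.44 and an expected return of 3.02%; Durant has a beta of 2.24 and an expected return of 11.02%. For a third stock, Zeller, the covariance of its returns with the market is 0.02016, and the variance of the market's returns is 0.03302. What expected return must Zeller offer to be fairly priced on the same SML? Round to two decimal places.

MRP = (11.02% − 3.02%) / (2.24 − 0.44) = 4.4444%
R_f = 3.02% − 0.44 × 4.4444% = 1.0645%
β_Zeller = Cov / Var(R_m) = 0.02016 / 0.03302 = 0.6105
E(R_Zeller) = R_f + β × MRP = 1.0645% + 0.6105 × 4.4444% = 3.78%

3.78%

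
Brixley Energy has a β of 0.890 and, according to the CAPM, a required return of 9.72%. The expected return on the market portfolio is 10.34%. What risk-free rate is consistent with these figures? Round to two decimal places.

4.70%

E(R) = R_f + β(E(R_m) − R_f) = R_f(1 − β) + β·E(R_m)
9.72% = R_f × (1 − 0.890) + 0.890 × 10.34%
9.72% = R_f × 0.110 + 9.20260%
R_f = (9.72% − 9.20260%) / 0.110 = 4.70%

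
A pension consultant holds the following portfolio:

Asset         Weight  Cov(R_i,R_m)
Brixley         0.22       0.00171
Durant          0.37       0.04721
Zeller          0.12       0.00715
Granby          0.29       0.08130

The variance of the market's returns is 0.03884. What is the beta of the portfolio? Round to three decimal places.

β_Brixley = 0.00171 / 0.03884 = 0.0440
β_Durant = 0.04721 / 0.03884 = 1.2155
β_Zeller = 0.00715 / 0.03884 = 0.1841
β_Granby = 0.08130 / 0.03884 = 2.0932
β_P = Σ w_i β_i = 0.22×0.0440 + 0.37×1.2155 + 0.12×0.1841 + 0.29×2.0932 = 1.0885

1.089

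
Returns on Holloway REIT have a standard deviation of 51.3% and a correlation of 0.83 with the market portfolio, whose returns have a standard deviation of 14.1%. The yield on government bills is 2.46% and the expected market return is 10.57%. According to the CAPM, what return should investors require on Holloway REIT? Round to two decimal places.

β = ρ × σ_i / σ_m = 0.83 × 51.3% / 14.1% = 3.0198
MRP = 10.57% − 2.46% = 8.11%
E(R) = 2.46% + 3.0198 × 8.11% = 26.95%

26.95%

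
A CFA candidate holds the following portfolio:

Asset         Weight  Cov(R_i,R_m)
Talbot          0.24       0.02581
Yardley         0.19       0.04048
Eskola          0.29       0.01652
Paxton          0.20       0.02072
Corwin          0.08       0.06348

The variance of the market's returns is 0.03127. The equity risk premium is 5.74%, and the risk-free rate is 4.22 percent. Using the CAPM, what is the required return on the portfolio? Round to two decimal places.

β_Talbot = 0.02581 / 0.03127 = 0.8254
β_Yardley = 0.04048 / 0.03127 = 1.2945
β_Eskola = 0.01652 / 0.03127 = 0.5283
β_Paxton = 0.02072 / 0.03127 = 0.6626
β_Corwin = 0.06348 / 0.03127 = 2.0301
β_P = Σ w_i β_i = 0.24×0.8254 + 0.19×1.2945 + 0.29×0.5283 + 0.20×0.6626 + 0.08×2.0301 = 0.8922
E(R_P) = R_f + β_P × MRP = 4.22% + 0.8922 × 5.74% = 9.34%

9.34%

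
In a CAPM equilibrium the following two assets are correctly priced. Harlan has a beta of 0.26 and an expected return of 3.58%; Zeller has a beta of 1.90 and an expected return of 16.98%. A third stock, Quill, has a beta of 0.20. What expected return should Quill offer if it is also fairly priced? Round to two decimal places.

3.09%

MRP (SML slope) = (16.98% − 3.58%) / (1.90 − 0.26) = 13.40% / 1.64 = 8.1707%
R_f (intercept) = 3.58% − 0.26 × 8.1707% = 1.4556%
E(R_Quill) = R_f + β × MRP = 1.4556% + 0.20 × 8.1707% = 3.09%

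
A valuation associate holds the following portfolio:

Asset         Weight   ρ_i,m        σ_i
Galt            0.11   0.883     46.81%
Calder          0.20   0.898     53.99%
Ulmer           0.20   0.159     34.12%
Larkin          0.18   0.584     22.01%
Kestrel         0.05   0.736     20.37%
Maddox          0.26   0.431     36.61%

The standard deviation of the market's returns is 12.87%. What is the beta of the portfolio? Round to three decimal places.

1.748

β_Galt = 0.883 × 46.81% / 12.87% = 3.2116
β_Calder = 0.898 × 53.99% / 12.87% = 3.7671
β_Ulmer = 0.159 × 34.12% / 12.87% = 0.4215
β_Larkin = 0.584 × 22.01% / 12.87% = 0.9987
β_Kestrel = 0.736 × 20.37% / 12.87% = 1.1649
β_Maddox = 0.431 × 36.61% / 12.87% = 1.2260
β_P = Σ w_i β_i = 0.11×3.2116 + 0.20×3.7671 + 0.20×0.4215 + 0.18×0.9987 + 0.05×1.1649 + 0.26×1.2260 = 1.7478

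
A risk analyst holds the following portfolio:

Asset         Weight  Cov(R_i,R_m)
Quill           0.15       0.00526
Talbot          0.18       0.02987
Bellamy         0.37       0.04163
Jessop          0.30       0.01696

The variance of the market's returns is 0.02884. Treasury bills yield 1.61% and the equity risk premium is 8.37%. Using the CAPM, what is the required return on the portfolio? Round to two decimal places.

β_Quill = 0.00526 / 0.02884 = 0.1824
β_Talbot = 0.02987 / 0.02884 = 1.0357
β_Bellamy = 0.04163 / 0.02884 = 1.4435
β_Jessop = 0.01696 / 0.02884 = 0.5881
β_P = Σ w_i β_i = 0.15×0.1824 + 0.18×1.0357 + 0.37×1.4435 + 0.30×0.5881 = 0.9243
E(R_P) = R_f + β_P × MRP = 1.61% + 0.9243 × 8.37% = 9.35%

9.35%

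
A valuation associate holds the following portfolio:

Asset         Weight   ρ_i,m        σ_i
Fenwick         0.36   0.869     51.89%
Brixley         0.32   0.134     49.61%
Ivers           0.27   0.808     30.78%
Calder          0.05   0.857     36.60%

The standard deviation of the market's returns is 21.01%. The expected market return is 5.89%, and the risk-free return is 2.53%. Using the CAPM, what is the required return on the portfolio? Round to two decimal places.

6.79%

β_Fenwick = 0.869 × 51.89% / 21.01% = 2.1462
β_Brixley = 0.134 × 49.61% / 21.01% = 0.3164
β_Ivers = 0.808 × 30.78% / 21.01% = 1.1837
β_Calder = 0.857 × 36.60% / 21.01% = 1.4929
β_P = Σ w_i β_i = 0.36×2.1462 + 0.32×0.3164 + 0.27×1.1837 + 0.05×1.4929 = 1.2681
MRP = 5.89% − 2.53% = 3.36%
E(R_P) = R_f + β_P × MRP = 2.53% + 1.2681 × 3.36% = 6.79%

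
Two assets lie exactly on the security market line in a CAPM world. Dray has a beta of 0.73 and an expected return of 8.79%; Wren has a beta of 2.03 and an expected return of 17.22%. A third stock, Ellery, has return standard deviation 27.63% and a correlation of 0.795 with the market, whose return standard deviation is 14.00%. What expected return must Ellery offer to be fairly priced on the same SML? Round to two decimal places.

MRP = (17.22% − 8.79%) / (2.03 − 0.73) = 6.4846%
R_f = 8.79% − 0.73 × 6.4846% = 4.0562%
β_Ellery = ρ·σ_i/σ_m = 0.795 × 27.63 / 14.00 = 1.5690
E(R_Ellery) = R_f + β × MRP = 4.0562% + 1.5690 × 6.4846% = 14.23%

14.23%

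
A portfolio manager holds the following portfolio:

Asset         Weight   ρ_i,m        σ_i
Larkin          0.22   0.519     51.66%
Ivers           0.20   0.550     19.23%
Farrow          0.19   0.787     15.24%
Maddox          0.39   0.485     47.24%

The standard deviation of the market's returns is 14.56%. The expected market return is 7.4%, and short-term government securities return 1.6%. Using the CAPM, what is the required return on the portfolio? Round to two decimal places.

β_Larkin = 0.519 × 51.66% / 14.56% = 1.8415
β_Ivers = 0.550 × 19.23% / 14.56% = 0.7264
β_Farrow = 0.787 × 15.24% / 14.56% = 0.8238
β_Maddox = 0.485 × 47.24% / 14.56% = 1.5736
β_P = Σ w_i β_i = 0.22×1.8415 + 0.20×0.7264 + 0.19×0.8238 + 0.39×1.5736 = 1.3206
MRP = 7.4% − 1.6% = 5.80%
E(R_P) = R_f + β_P × MRP = 1.6% + 1.3206 × 5.8% = 9.26%

9.26%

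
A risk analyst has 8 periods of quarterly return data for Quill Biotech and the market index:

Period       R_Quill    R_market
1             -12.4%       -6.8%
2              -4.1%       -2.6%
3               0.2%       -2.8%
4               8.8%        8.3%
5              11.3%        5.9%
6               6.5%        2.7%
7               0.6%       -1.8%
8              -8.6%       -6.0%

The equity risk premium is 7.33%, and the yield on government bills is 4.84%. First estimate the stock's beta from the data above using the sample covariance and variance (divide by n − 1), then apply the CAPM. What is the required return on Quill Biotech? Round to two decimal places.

15.43%

Mean R_i = (-12.4 − 4.1 + 0.2 + 8.8 + 11.3 + 6.5 + 0.6 − 8.6) / 8 = 0.2875%
Mean R_m = (-6.8 − 2.6 − 2.8 + 8.3 + 5.9 + 2.7 − 1.8 − 6.0) / 8 = -0.3875%
Σ(R_i − R̄_i)(R_m − R̄_m) = 303.0913  ⇒  Cov = 303.0913 / 7 = 43.2988
Σ(R_m − R̄_m)² = 209.8688  ⇒  Var(R_m) = 209.8688 / 7 = 29.9813
β = Cov / Var(R_m) = 43.2988 / 29.9813 = 1.4442
E(R) = R_f + β × MRP = 4.84% + 1.4442 × 7.33% = 15.43%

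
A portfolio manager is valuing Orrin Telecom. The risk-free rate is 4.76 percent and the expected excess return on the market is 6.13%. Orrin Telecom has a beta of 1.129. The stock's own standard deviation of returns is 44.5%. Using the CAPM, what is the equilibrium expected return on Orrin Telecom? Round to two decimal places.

11.68%

E(R) = R_f + β × MRP = 4.76% + 1.129 × 6.13% = 11.68%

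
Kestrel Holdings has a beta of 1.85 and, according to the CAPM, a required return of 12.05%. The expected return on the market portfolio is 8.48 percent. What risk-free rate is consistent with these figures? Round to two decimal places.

E(R) = R_f + β(E(R_m) − R_f) = R_f(1 − β) + β·E(R_m)
12.05% = R_f × (1 − 1.85) + 1.85 × 8.48%
12.05% = R_f × -0.85 + 15.6880%
R_f = (12.05% − 15.6880%) / -0.85 = 4.28%

4.28%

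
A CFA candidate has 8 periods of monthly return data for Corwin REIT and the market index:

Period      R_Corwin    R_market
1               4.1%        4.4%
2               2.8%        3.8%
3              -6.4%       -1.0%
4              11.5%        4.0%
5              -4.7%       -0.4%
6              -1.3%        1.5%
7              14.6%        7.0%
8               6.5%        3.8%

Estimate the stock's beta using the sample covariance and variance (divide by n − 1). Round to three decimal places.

Mean R_i = (4.1 + 2.8 − 6.4 + 11.5 − 4.7 − 1.3 + 14.6 + 6.5) / 8 = 3.3875%
Mean R_m = (4.4 + 3.8 − 1.0 + 4.0 − 0.4 + 1.5 + 7.0 + 3.8) / 8 = 2.8875%
Σ(R_i − R̄_i)(R_m − R̄_m) = 129.6588  ⇒  Cov = 129.6588 / 7 = 18.5227
Σ(R_m − R̄_m)² = 49.9488  ⇒  Var(R_m) = 49.9488 / 7 = 7.1355
β = Cov / Var(R_m) = 18.5227 / 7.1355 = 2.5959

2.596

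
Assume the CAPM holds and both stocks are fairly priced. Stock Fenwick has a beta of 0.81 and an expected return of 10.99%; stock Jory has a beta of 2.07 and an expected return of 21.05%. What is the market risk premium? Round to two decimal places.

7.98%

Both satisfy E(R) = R_f + β·MRP, so the slope of the SML is
MRP = (21.05% − 10.99%) / (2.07 − 0.81) = 10.06% / 1.26 = 7.9841%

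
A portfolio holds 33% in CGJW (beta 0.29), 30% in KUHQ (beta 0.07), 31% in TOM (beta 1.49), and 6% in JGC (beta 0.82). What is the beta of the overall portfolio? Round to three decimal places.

β_P = Σ w_i β_i = 0.33×0.29 + 0.30×0.07 + 0.31×1.49 + 0.06×0.82 = 0.6278

0.628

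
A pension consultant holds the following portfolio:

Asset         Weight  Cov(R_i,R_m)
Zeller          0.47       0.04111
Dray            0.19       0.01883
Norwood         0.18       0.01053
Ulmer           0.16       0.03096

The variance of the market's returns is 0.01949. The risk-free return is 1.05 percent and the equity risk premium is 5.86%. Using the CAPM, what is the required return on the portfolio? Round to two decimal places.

9.99%

β_Zeller = 0.04111 / 0.01949 = 2.1093
β_Dray = 0.01883 / 0.01949 = 0.9661
β_Norwood = 0.01053 / 0.01949 = 0.5403
β_Ulmer = 0.03096 / 0.01949 = 1.5885
β_P = Σ w_i β_i = 0.47×2.1093 + 0.19×0.9661 + 0.18×0.5403 + 0.16×1.5885 = 1.5263
E(R_P) = R_f + β_P × MRP = 1.05% + 1.5263 × 5.86% = 9.99%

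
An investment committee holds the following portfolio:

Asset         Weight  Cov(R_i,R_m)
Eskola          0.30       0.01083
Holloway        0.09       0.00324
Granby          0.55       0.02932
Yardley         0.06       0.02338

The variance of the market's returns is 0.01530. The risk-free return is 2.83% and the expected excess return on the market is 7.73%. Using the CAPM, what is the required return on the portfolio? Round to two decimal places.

13.47%

β_Eskola = 0.01083 / 0.01530 = 0.7078
β_Holloway = 0.00324 / 0.01530 = 0.2118
β_Granby = 0.02932 / 0.01530 = 1.9163
β_Yardley = 0.02338 / 0.01530 = 1.5281
β_P = Σ w_i β_i = 0.30×0.7078 + 0.09×0.2118 + 0.55×1.9163 + 0.06×1.5281 = 1.3771
E(R_P) = R_f + β_P × MRP = 2.83% + 1.3771 × 7.73% = 13.47%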